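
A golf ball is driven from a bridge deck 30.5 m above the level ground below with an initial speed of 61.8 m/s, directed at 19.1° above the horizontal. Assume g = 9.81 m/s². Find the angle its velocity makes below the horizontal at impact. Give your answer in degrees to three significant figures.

Resolve: vₓ = 61.80 cos 19.1° = 58.40 m/s and v_y0 = 61.80 sin 19.1° = 20.22 m/s.
With up positive and y = 0 at the ground: y(t) = 30.5 + (20.22) t − 4.905 t². Setting y = 0 and taking the positive root: t = [20.22 + √(20.22² + 2·9.81·30.5)] / 9.81 = (20.22 + 31.74) / 9.81 = 5.297 s.
At impact: v_y = v_y0 − g t = −31.74 m/s; vₓ = 58.40 m/s.
Angle below horizontal: arctan(|v_y|/vₓ) = arctan(31.74/58.40) = 28.52°.

28.5°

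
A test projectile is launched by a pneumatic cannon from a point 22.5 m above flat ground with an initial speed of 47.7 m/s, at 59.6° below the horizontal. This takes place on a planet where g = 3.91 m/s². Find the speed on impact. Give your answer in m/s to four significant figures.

Resolve: vₓ = 47.70 cos 59.6° = 24.14 m/s and v_y0 = −41.14 m/s (downward).
Vertical motion (up positive, ground at y = 0): 1.955 t² − (−41.14) t − 22.5 = 0, so t = (−41.14 + √(41.14² + 2·3.91·22.5)) / 3.91 = (−41.14 + 43.23) / 3.91 = 0.5334 s.
Vertical velocity at impact: v_y = v_y0 − g t = −41.14 − 3.91 × 0.5334 = −43.23 m/s.
Speed: |v| = √(vₓ² + v_y²) = √(24.14² + 43.23²) = 49.51 m/s.

49.51 m/s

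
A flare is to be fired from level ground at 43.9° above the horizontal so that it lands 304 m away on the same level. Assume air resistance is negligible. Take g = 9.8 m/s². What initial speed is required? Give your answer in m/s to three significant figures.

54.6 m/s

From R = (v₀² / g) sin 2θ: v₀ = √(gR / sin 2θ).
v₀ = √(9.80 × 304 / sin 87.80°) = √(2979 / 0.9993) = √2981.4 = 54.60 m/s.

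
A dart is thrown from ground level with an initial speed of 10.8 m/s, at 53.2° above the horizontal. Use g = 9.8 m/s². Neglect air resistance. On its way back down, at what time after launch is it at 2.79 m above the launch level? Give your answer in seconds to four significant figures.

1.340 s

vₓ = 10.80 cos 53.2° = 6.469 m/s; v_y0 = 10.80 sin 53.2° = 8.648 m/s.
Height y(t) = 8.648 t − 4.900 t² = 2.79 gives 4.900 t² − 8.648 t + 2.79 = 0.
t = [8.648 ± √(8.648² − 2·9.80·2.79)] / 9.80 = (8.648 ± 4.484) / 9.80, so t = 0.4249 s or t = 1.340 s.
The descending-branch root is 1.340 s.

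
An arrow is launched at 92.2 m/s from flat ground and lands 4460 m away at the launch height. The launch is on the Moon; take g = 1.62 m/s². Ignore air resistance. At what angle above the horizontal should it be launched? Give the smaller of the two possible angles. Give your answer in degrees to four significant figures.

29.10°

R = v₀² sin 2θ / g gives sin 2θ = gR/v₀² = 1.62·4460/92.2² = 0.8499.
2θ = 58.21° or 180° − 58.21° = 121.8°, so θ = 29.10° or 60.90°.
The smaller angle is 29.10°.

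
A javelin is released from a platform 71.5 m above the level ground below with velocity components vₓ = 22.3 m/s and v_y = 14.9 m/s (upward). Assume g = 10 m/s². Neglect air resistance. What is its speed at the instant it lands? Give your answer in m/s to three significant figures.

46.4 m/s

With up positive and y = 0 at the ground: y(t) = 71.5 + (14.90) t − 5.000 t². Setting y = 0 and taking the positive root: t = [14.90 + √(14.90² + 2·10.0·71.5)] / 10.0 = (14.90 + 40.64) / 10.0 = 5.554 s.
Vertical velocity at impact: v_y = v_y0 − g t = 14.90 − 10.0 × 5.554 = −40.64 m/s.
Speed: |v| = √(vₓ² + v_y²) = √(22.30² + 40.64²) = 46.36 m/s.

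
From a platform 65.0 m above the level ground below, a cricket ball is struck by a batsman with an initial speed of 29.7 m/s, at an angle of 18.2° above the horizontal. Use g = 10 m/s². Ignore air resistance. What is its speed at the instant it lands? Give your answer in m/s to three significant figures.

Components: vₓ = 29.70 cos 18.2° = 28.21 m/s, v_y0 = 29.70 sin 18.2° = 9.276 m/s.
The projectile lands when y = 65.0 + (9.276) t − ½·10.0·t² = 0. Positive root: t = (9.276 + √(9.276² + 2·10.0·65.0)) / 10.0 = (9.276 + 37.23) / 10.0 = 4.651 s.
Vertical velocity at impact: v_y = v_y0 − g t = 9.276 − 10.0 × 4.651 = −37.23 m/s.
Speed: |v| = √(vₓ² + v_y²) = √(28.21² + 37.23²) = 46.71 m/s.

46.7 m/s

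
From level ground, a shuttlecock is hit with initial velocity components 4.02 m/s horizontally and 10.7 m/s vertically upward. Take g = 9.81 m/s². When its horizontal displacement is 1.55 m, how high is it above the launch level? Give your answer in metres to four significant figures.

3.396 m

At x = 1.55 m, t = x/vₓ = 1.55/4.020 = 0.3856 s.
Height: y = v_y0 t − ½ g t² = 10.70 × 0.3856 − 4.905 × 0.3856² = 4.126 − 0.7292 = 3.396 m.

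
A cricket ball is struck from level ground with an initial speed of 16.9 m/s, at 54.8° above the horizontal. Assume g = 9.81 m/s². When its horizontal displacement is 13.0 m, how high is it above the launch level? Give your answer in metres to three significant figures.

9.69 m

vₓ = 16.90 cos 54.8° = 9.742 m/s; v_y0 = 16.90 sin 54.8° = 13.81 m/s.
At x = 13.0 m, t = x/vₓ = 13.0/9.742 = 1.334 s.
Height: y = v_y0 t − ½ g t² = 13.81 × 1.334 − 4.905 × 1.334² = 18.43 − 8.735 = 9.694 m.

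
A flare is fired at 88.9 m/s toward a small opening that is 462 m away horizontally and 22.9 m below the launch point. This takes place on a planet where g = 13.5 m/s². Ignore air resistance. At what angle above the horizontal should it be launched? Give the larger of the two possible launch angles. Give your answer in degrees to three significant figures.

Trajectory: y = x tanθ − g x² (1 + tan²θ)/(2v₀²). With x = 462, y = −22.9, v₀ = 88.9, g = 13.5:
182.3 tan²θ − 462 tanθ + (159.4) = 0.
tanθ = [462 ± √(462² − 4 × 182.3 × (159.4))] / (2 × 182.3) = (462 ± 311.8) / 364.6, giving tanθ = 0.4120 or 2.122.
θ = 22.39° or 64.77°; the larger is 64.77°.

64.8°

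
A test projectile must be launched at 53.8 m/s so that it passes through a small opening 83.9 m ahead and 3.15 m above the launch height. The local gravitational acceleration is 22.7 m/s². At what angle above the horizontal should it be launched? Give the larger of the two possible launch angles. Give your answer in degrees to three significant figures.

Trajectory: y = x tanθ − g x² (1 + tan²θ)/(2v₀²). With x = 83.9, y = 3.15, v₀ = 53.8, g = 22.7:
27.60 tan²θ − 83.9 tanθ + (30.75) = 0.
tanθ = [83.9 ± √(83.9² − 4 × 27.60 × (30.75))] / (2 × 27.60) = (83.9 ± 60.36) / 55.21, giving tanθ = 0.4263 or 2.613.
θ = 23.09° or 69.06°; the larger is 69.06°.

69.1°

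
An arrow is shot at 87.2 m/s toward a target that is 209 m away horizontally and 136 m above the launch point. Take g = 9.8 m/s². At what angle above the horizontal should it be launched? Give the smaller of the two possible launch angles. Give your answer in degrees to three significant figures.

41.8°

Trajectory: y = x tanθ − g x² (1 + tan²θ)/(2v₀²). With x = 209, y = 136, v₀ = 87.2, g = 9.80:
28.15 tan²θ − 209 tanθ + (164.1) = 0.
tanθ = [209 ± √(209² − 4 × 28.15 × (164.1))] / (2 × 28.15) = (209 ± 158.7) / 56.30, giving tanθ = 0.8927 or 6.532.
θ = 41.76° or 81.30°; the smaller is 41.76°.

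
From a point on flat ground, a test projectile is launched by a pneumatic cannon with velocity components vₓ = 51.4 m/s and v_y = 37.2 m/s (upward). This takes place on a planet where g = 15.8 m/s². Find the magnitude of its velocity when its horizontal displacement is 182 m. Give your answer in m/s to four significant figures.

54.71 m/s

Time to reach x = 182 m: t = x/vₓ = 182/51.40 = 3.541 s.
Vertical velocity there: v_y = v_y0 − g t = 37.20 − 15.8 × 3.541 = −18.75 m/s.
Speed: √(vₓ² + v_y²) = √(51.40² + 18.75²) = 54.71 m/s.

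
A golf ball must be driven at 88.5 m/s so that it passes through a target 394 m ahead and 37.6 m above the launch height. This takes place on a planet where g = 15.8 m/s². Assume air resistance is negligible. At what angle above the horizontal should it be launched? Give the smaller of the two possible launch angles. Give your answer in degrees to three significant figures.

Trajectory: y = x tanθ − g x² (1 + tan²θ)/(2v₀²). With x = 394, y = 37.6, v₀ = 88.5, g = 15.8:
156.6 tan²θ − 394 tanθ + (194.2) = 0.
tanθ = [394 ± √(394² − 4 × 156.6 × (194.2))] / (2 × 156.6) = (394 ± 183.4) / 313.2, giving tanθ = 0.6727 or 1.844.
θ = 33.93° or 61.52°; the smaller is 33.93°.

33.9°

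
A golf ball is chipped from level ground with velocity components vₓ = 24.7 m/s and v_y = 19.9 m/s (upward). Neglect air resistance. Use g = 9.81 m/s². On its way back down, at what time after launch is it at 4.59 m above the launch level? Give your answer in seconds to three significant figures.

3.81 s

Set y = v_y0 t − ½ g t² = 4.59: 4.905 t² − 19.90 t + 4.59 = 0.
t = [19.90 ± √(19.90² − 2·9.81·4.59)] / 9.81 = (19.90 ± 17.49) / 9.81, so t = 0.2455 s or t = 3.812 s.
The descending-branch root is 3.812 s.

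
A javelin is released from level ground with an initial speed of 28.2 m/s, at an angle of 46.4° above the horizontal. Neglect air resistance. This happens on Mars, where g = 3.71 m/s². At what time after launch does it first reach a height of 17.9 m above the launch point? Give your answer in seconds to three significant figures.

vₓ = 28.20 cos 46.4° = 19.45 m/s; v_y0 = 28.20 sin 46.4° = 20.42 m/s.
Require v_y0 t − ½ g t² = 17.9, i.e. 1.855 t² − 20.42 t + 17.9 = 0.
t = [20.42 ± √(20.42² − 2·3.71·17.9)] / 3.71 = (20.42 ± 16.86) / 3.71, so t = 0.9603 s or t = 10.05 s.
The first (ascending) time is 0.9603 s.

0.960 s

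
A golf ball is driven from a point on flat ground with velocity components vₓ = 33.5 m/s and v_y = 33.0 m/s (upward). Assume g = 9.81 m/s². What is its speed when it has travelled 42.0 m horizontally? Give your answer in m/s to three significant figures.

39.4 m/s

At x = 42.0 m, t = x/vₓ = 42.0/33.50 = 1.254 s.
Vertical velocity there: v_y = v_y0 − g t = 33.00 − 9.81 × 1.254 = 20.70 m/s.
Speed: √(vₓ² + v_y²) = √(33.50² + 20.70²) = 39.38 m/s.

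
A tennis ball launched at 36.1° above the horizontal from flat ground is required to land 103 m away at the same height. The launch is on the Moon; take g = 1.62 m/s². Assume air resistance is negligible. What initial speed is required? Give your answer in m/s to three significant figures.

From R = (v₀² / g) sin 2θ: v₀ = √(gR / sin 2θ).
v₀ = √(1.62 × 103 / sin 72.20°) = √(166.9 / 0.9521) = √175.25 = 13.24 m/s.

13.2 m/s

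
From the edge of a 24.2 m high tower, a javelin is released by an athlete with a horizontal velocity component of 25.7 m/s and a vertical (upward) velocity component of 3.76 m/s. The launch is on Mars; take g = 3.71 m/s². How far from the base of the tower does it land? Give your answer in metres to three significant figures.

122 m

With up positive and y = 0 at the ground: y(t) = 24.2 + (3.760) t − 1.855 t². Setting y = 0 and taking the positive root: t = [3.760 + √(3.760² + 2·3.71·24.2)] / 3.71 = (3.760 + 13.92) / 3.71 = 4.765 s.
Horizontal distance: R = vₓ t = 25.70 × 4.765 = 122.5 m.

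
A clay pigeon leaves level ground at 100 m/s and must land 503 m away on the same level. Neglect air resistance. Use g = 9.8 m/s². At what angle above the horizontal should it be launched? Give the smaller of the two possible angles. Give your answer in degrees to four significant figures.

R = v₀² sin 2θ / g gives sin 2θ = gR/v₀² = 9.80·503/100² = 0.4929.
2θ = 29.53° or 180° − 29.53° = 150.5°, so θ = 14.77° or 75.23°.
The smaller angle is 14.77°.

14.77°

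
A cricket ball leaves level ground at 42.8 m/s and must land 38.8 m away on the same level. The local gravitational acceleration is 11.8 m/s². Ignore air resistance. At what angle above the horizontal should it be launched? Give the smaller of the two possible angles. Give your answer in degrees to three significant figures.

Level-ground range R = v₀² sin(2θ)/g ⇒ sin(2θ) = gR/v₀² = 11.8 × 38.8 / 42.8² = 0.2499.
2θ = 14.47° or 180° − 14.47° = 165.5°, so θ = 7.237° or 82.76°.
The smaller angle is 7.237°.

7.24°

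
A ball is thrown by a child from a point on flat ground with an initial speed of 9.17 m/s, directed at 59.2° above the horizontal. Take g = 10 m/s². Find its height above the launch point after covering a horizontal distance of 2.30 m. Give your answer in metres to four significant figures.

Horizontal component vₓ = 9.170 cos 59.2° = 4.695 m/s; vertical v_y0 = 9.170 sin 59.2° = 7.877 m/s.
x = vₓ t ⇒ t = 2.30/4.695 = 0.4898 s.
Height: y = v_y0 t − ½ g t² = 7.877 × 0.4898 − 5.000 × 0.4898² = 3.858 − 1.200 = 2.659 m.

2.659 m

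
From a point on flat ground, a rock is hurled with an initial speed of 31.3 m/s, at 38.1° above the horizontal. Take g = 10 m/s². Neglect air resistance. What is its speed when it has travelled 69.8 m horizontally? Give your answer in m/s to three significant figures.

Horizontal component vₓ = 31.30 cos 38.1° = 24.63 m/s; vertical v_y0 = 31.30 sin 38.1° = 19.31 m/s.
Time to reach x = 69.8 m: t = x/vₓ = 69.8/24.63 = 2.834 s.
Vertical velocity there: v_y = v_y0 − g t = 19.31 − 10.0 × 2.834 = −9.025 m/s.
Speed: √(vₓ² + v_y²) = √(24.63² + 9.025²) = 26.23 m/s.

26.2 m/s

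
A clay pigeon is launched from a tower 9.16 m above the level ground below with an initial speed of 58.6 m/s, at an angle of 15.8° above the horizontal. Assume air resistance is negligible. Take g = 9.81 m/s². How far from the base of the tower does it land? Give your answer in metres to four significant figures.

211.5 m

Components: vₓ = 58.60 cos 15.8° = 56.39 m/s, v_y0 = 58.60 sin 15.8° = 15.96 m/s.
The projectile lands when y = 9.16 + (15.96) t − ½·9.81·t² = 0. Positive root: t = (15.96 + √(15.96² + 2·9.81·9.16)) / 9.81 = (15.96 + 20.84) / 9.81 = 3.751 s.
Horizontal distance: R = vₓ t = 56.39 × 3.751 = 211.5 m.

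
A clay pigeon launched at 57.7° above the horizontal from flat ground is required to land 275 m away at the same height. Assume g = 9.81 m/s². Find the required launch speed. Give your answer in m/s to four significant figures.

54.65 m/s

From R = (v₀² / g) sin 2θ: v₀ = √(gR / sin 2θ).
v₀ = √(9.81 × 275 / sin 115.4°) = √(2698 / 0.9033) = √2986.4 = 54.65 m/s.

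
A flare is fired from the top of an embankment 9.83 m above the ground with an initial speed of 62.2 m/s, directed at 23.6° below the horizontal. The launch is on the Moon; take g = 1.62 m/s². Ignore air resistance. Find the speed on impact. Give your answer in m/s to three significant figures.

vₓ = 62.20 cos 23.6° = 57.00 m/s; v_y0 = −24.90 m/s (downward).
Vertical motion (up positive, ground at y = 0): 0.8100 t² − (−24.90) t − 9.83 = 0, so t = (−24.90 + √(24.90² + 2·1.62·9.83)) / 1.62 = (−24.90 + 25.53) / 1.62 = 0.3898 s.
Vertical velocity at impact: v_y = v_y0 − g t = −24.90 − 1.62 × 0.3898 = −25.53 m/s.
Speed: |v| = √(vₓ² + v_y²) = √(57.00² + 25.53²) = 62.46 m/s.

62.5 m/s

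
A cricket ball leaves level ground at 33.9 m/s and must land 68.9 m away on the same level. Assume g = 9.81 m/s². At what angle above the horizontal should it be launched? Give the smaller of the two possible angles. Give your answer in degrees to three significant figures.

18.0°

Level-ground range R = v₀² sin(2θ)/g ⇒ sin(2θ) = gR/v₀² = 9.81 × 68.9 / 33.9² = 0.5882.
2θ = 36.03° or 180° − 36.03° = 144.0°, so θ = 18.01° or 71.99°.
The smaller angle is 18.01°.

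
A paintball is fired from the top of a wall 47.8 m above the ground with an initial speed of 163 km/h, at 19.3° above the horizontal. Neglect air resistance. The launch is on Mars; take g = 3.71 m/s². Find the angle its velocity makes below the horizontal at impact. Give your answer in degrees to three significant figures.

Convert: 163 km/h = 163/3.6 = 45.28 m/s.
vₓ = 45.28 cos 19.3° = 42.73 m/s; v_y0 = 45.28 sin 19.3° = 14.96 m/s.
With up positive and y = 0 at the ground: y(t) = 47.8 + (14.96) t − 1.855 t². Setting y = 0 and taking the positive root: t = [14.96 + √(14.96² + 2·3.71·47.8)] / 3.71 = (14.96 + 24.05) / 3.71 = 10.52 s.
At impact: v_y = v_y0 − g t = −24.05 m/s; vₓ = 42.73 m/s.
Angle below horizontal: arctan(|v_y|/vₓ) = arctan(24.05/42.73) = 29.38°.

29.4°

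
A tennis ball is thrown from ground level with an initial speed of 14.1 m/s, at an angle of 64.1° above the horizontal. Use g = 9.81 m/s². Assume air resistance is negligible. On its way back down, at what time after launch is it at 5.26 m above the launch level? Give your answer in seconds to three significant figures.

Components: vₓ = 14.10 cos 64.1° = 6.159 m/s, v_y0 = 14.10 sin 64.1° = 12.68 m/s.
Require v_y0 t − ½ g t² = 5.26, i.e. 4.905 t² − 12.68 t + 5.26 = 0.
t = [12.68 ± √(12.68² − 2·9.81·5.26)] / 9.81 = (12.68 ± 7.595) / 9.81, so t = 0.5188 s or t = 2.067 s.
The descending-branch root is 2.067 s.

2.07 s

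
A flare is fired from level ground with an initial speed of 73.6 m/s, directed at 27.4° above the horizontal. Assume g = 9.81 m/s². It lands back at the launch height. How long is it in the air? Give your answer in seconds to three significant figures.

6.91 s

Horizontal component vₓ = 73.60 cos 27.4° = 65.34 m/s; vertical v_y0 = 73.60 sin 27.4° = 33.87 m/s.
It returns to y = 0 when t = 2 v_y0 / g = 2(33.87)/9.81 = 6.905 s.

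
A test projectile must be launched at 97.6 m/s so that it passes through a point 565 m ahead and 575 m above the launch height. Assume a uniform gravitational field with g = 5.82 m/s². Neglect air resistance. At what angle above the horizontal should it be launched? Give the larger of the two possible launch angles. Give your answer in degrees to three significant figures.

Trajectory: y = x tanθ − g x² (1 + tan²θ)/(2v₀²). With x = 565, y = 575, v₀ = 97.6, g = 5.82:
97.52 tan²θ − 565 tanθ + (672.5) = 0.
tanθ = [565 ± √(565² − 4 × 97.52 × (672.5))] / (2 × 97.52) = (565 ± 238.5) / 195.0, giving tanθ = 1.674 or 4.120.
θ = 59.15° or 76.36°; the larger is 76.36°.

76.4°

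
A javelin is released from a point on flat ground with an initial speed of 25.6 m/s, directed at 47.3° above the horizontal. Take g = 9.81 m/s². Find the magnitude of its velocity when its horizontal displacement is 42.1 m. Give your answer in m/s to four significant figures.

18.06 m/s

Horizontal component vₓ = 25.60 cos 47.3° = 17.36 m/s; vertical v_y0 = 25.60 sin 47.3° = 18.81 m/s.
Time to reach x = 42.1 m: t = x/vₓ = 42.1/17.36 = 2.425 s.
Vertical velocity there: v_y = v_y0 − g t = 18.81 − 9.81 × 2.425 = −4.975 m/s.
Speed: √(vₓ² + v_y²) = √(17.36² + 4.975²) = 18.06 m/s.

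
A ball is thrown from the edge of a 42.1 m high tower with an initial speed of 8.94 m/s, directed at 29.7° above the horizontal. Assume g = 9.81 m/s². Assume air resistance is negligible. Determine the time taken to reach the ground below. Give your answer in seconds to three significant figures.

3.42 s

Horizontal component vₓ = 8.940 cos 29.7° = 7.766 m/s; vertical v_y0 = 8.940 sin 29.7° = 4.429 m/s.
The projectile lands when y = 42.1 + (4.429) t − ½·9.81·t² = 0. Positive root: t = (4.429 + √(4.429² + 2·9.81·42.1)) / 9.81 = (4.429 + 29.08) / 9.81 = 3.416 s.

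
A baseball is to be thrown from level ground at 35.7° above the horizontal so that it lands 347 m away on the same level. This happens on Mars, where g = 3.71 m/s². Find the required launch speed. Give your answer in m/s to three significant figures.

On level ground R = v₀² sin 2θ / g ⇒ v₀ = √(gR / sin 2θ).
v₀ = √(3.71 × 347 / sin 71.40°) = √(1287 / 0.9478) = √1358.3 = 36.86 m/s.

36.9 m/s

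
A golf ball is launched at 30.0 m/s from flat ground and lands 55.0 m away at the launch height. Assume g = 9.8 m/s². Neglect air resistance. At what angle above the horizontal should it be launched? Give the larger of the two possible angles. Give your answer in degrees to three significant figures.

From R = (v₀²/g) sin 2θ: sin 2θ = 9.80 × 55.0 / 900.00 = 0.5989.
2θ = 36.79° or 180° − 36.79° = 143.2°, so θ = 18.40° or 71.60°.
The larger angle is 71.60°.

71.6°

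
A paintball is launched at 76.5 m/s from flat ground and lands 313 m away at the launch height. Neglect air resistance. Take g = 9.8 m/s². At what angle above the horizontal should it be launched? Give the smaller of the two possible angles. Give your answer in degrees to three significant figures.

From R = (v₀²/g) sin 2θ: sin 2θ = 9.80 × 313 / 5852.2 = 0.5241.
2θ = 31.61° or 180° − 31.61° = 148.4°, so θ = 15.81° or 74.19°.
The smaller angle is 15.81°.

15.8°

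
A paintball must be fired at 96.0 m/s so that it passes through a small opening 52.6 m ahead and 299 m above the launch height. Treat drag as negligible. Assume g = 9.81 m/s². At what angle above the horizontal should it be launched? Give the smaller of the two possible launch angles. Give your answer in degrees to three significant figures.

82.0°

Trajectory: y = x tanθ − g x² (1 + tan²θ)/(2v₀²). With x = 52.6, y = 299, v₀ = 96.0, g = 9.81:
1.473 tan²θ − 52.6 tanθ + (300.5) = 0.
tanθ = [52.6 ± √(52.6² − 4 × 1.473 × (300.5))] / (2 × 1.473) = (52.6 ± 31.57) / 2.945, giving tanθ = 7.139 or 28.58.
θ = 82.03° or 88.00°; the smaller is 82.03°.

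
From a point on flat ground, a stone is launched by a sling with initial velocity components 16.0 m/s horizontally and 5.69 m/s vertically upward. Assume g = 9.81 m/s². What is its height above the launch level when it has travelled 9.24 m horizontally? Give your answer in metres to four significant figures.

1.650 m

x = vₓ t ⇒ t = 9.24/16.00 = 0.5775 s.
Height: y = v_y0 t − ½ g t² = 5.690 × 0.5775 − 4.905 × 0.5775² = 3.286 − 1.636 = 1.650 m.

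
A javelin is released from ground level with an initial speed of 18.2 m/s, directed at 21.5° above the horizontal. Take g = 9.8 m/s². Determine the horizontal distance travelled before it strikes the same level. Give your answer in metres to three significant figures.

23.1 m

vₓ = 18.20 cos 21.5° = 16.93 m/s; v_y0 = 18.20 sin 21.5° = 6.670 m/s.
Flight time T = 2 v_y0 / g = 1.361 s.
Range: R = vₓ T = 16.93 × 1.361 = 23.05 m.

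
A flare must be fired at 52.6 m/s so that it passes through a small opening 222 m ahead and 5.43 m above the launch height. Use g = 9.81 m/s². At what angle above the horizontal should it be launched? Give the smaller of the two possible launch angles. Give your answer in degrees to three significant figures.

27.8°

Trajectory: y = x tanθ − g x² (1 + tan²θ)/(2v₀²). With x = 222, y = 5.43, v₀ = 52.6, g = 9.81:
87.37 tan²θ − 222 tanθ + (92.80) = 0.
tanθ = [222 ± √(222² − 4 × 87.37 × (92.80))] / (2 × 87.37) = (222 ± 129.8) / 174.7, giving tanθ = 0.5276 or 2.013.
θ = 27.81° or 63.59°; the smaller is 27.81°.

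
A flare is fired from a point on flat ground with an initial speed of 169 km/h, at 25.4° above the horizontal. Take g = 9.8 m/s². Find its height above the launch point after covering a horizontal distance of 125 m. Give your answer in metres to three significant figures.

16.8 m

Convert: 169 km/h = 169/3.6 = 46.94 m/s.
Components: vₓ = 46.94 cos 25.4° = 42.41 m/s, v_y0 = 46.94 sin 25.4° = 20.14 m/s.
Time to reach x = 125 m: t = x/vₓ = 125/42.41 = 2.948 s.
Height: y = v_y0 t − ½ g t² = 20.14 × 2.948 − 4.900 × 2.948² = 59.35 − 42.57 = 16.78 m.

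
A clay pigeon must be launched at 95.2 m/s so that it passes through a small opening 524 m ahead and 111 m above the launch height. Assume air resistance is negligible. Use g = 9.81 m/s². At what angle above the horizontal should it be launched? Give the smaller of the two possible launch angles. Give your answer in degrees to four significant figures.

30.81°

Trajectory: y = x tanθ − g x² (1 + tan²θ)/(2v₀²). With x = 524, y = 111, v₀ = 95.2, g = 9.81:
148.6 tan²θ − 524 tanθ + (259.6) = 0.
tanθ = [524 ± √(524² − 4 × 148.6 × (259.6))] / (2 × 148.6) = (524 ± 346.8) / 297.2, giving tanθ = 0.5962 or 2.930.
θ = 30.81° or 71.15°; the smaller is 30.81°.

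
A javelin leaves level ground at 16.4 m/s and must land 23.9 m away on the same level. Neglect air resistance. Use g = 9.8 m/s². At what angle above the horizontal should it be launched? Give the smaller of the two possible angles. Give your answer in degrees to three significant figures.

R = v₀² sin 2θ / g gives sin 2θ = gR/v₀² = 9.80·23.9/16.4² = 0.8708.
2θ = 60.56° or 180° − 60.56° = 119.4°, so θ = 30.28° or 59.72°.
The smaller angle is 30.28°.

30.3°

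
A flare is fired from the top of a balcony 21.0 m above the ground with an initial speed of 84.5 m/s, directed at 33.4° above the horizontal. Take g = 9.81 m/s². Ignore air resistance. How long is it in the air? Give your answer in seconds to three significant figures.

9.92 s

Components: vₓ = 84.50 cos 33.4° = 70.54 m/s, v_y0 = 84.50 sin 33.4° = 46.52 m/s.
With up positive and y = 0 at the ground: y(t) = 21.0 + (46.52) t − 4.905 t². Setting y = 0 and taking the positive root: t = [46.52 + √(46.52² + 2·9.81·21.0)] / 9.81 = (46.52 + 50.75) / 9.81 = 9.915 s.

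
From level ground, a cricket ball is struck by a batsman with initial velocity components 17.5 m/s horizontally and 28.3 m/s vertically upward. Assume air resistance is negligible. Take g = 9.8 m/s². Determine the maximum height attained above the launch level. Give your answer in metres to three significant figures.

At the apex v_y = 0, so H = v_y0²/(2g) = 28.30²/19.60 = 40.86 m.

40.9 m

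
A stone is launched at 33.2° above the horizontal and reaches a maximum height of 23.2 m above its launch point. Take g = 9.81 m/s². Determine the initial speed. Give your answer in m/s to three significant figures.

39.0 m/s

At the peak v_y = 0, so v_y0 = √(2gH) = √(2 × 9.81 × 23.2) = 21.34 m/s.
v_y0 = v₀ sin θ ⇒ v₀ = 21.34 / sin 33.2° = 38.96 m/s.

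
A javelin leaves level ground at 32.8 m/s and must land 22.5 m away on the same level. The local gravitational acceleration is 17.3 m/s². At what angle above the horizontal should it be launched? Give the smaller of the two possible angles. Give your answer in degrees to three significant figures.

10.6°

Level-ground range R = v₀² sin(2θ)/g ⇒ sin(2θ) = gR/v₀² = 17.3 × 22.5 / 32.8² = 0.3618.
2θ = 21.21° or 180° − 21.21° = 158.8°, so θ = 10.61° or 79.39°.
The smaller angle is 10.61°.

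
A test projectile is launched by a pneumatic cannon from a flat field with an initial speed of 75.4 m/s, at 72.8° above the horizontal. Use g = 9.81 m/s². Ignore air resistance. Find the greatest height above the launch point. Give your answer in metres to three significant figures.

264 m

Components: vₓ = 75.40 cos 72.8° = 22.30 m/s, v_y0 = 75.40 sin 72.8° = 72.03 m/s.
Peak height H = v_y0² / (2g) = 5188.0 / 19.62 = 264.4 m.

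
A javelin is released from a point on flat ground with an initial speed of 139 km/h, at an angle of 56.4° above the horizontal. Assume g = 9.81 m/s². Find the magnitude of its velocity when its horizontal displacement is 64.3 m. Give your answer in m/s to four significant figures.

21.53 m/s

Convert: 139 km/h = 139/3.6 = 38.61 m/s.
Resolve: vₓ = 38.61 cos 56.4° = 21.37 m/s and v_y0 = 38.61 sin 56.4° = 32.16 m/s.
Time to reach x = 64.3 m: t = x/vₓ = 64.3/21.37 = 3.009 s.
Vertical velocity there: v_y = v_y0 − g t = 32.16 − 9.81 × 3.009 = 2.639 m/s.
Speed: √(vₓ² + v_y²) = √(21.37² + 2.639²) = 21.53 m/s.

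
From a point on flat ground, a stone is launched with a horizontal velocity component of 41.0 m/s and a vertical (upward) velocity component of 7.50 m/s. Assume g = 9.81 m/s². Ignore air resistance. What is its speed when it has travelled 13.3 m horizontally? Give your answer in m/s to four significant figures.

41.23 m/s

Time to reach x = 13.3 m: t = x/vₓ = 13.3/41.00 = 0.3244 s.
Vertical velocity there: v_y = v_y0 − g t = 7.500 − 9.81 × 0.3244 = 4.318 m/s.
Speed: √(vₓ² + v_y²) = √(41.00² + 4.318²) = 41.23 m/s.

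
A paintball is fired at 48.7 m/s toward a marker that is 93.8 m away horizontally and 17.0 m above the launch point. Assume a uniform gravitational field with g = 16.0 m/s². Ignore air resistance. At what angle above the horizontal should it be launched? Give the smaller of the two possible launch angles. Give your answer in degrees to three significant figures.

31.7°

Trajectory: y = x tanθ − g x² (1 + tan²θ)/(2v₀²). With x = 93.8, y = 17.0, v₀ = 48.7, g = 16.0:
29.68 tan²θ − 93.8 tanθ + (46.68) = 0.
tanθ = [93.8 ± √(93.8² − 4 × 29.68 × (46.68))] / (2 × 29.68) = (93.8 ± 57.07) / 59.36, giving tanθ = 0.6188 or 2.542.
θ = 31.75° or 68.52°; the smaller is 31.75°.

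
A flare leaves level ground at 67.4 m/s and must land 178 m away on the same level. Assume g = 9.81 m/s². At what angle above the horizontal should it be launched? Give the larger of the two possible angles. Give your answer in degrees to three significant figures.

78.7°

From R = (v₀²/g) sin 2θ: sin 2θ = 9.81 × 178 / 4542.8 = 0.3844.
2θ = 22.61° or 180° − 22.61° = 157.4°, so θ = 11.30° or 78.70°.
The larger angle is 78.70°.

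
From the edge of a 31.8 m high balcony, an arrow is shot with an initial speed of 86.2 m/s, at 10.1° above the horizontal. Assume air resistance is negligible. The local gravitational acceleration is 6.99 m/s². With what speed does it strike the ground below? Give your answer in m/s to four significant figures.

88.74 m/s

vₓ = 86.20 cos 10.1° = 84.86 m/s; v_y0 = 86.20 sin 10.1° = 15.12 m/s.
The projectile lands when y = 31.8 + (15.12) t − ½·6.99·t² = 0. Positive root: t = (15.12 + √(15.12² + 2·6.99·31.8)) / 6.99 = (15.12 + 25.94) / 6.99 = 5.874 s.
Vertical velocity at impact: v_y = v_y0 − g t = 15.12 − 6.99 × 5.874 = −25.94 m/s.
Speed: |v| = √(vₓ² + v_y²) = √(84.86² + 25.94²) = 88.74 m/s.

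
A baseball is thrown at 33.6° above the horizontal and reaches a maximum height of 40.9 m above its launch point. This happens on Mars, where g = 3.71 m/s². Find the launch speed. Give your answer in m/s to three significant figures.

At the peak v_y = 0, so v_y0 = √(2gH) = √(2 × 3.71 × 40.9) = 17.42 m/s.
v_y0 = v₀ sin θ ⇒ v₀ = 17.42 / sin 33.6° = 31.48 m/s.

31.5 m/s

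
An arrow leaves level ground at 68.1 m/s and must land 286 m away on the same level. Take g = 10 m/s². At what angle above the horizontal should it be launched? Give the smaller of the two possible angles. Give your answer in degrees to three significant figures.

Level-ground range R = v₀² sin(2θ)/g ⇒ sin(2θ) = gR/v₀² = 10.0 × 286 / 68.1² = 0.6167.
2θ = 38.08° or 180° − 38.08° = 141.9°, so θ = 19.04° or 70.96°.
The smaller angle is 19.04°.

19.0°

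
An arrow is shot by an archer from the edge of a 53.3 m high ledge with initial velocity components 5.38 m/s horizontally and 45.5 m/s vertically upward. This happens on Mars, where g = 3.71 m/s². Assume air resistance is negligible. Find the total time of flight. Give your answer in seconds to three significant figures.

25.6 s

With up positive and y = 0 at the ground: y(t) = 53.3 + (45.50) t − 1.855 t². Setting y = 0 and taking the positive root: t = [45.50 + √(45.50² + 2·3.71·53.3)] / 3.71 = (45.50 + 49.66) / 3.71 = 25.65 s.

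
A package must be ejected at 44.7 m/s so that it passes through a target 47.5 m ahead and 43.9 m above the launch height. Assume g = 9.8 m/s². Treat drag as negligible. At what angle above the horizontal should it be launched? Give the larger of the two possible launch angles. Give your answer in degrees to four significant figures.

82.28°

Trajectory: y = x tanθ − g x² (1 + tan²θ)/(2v₀²). With x = 47.5, y = 43.9, v₀ = 44.7, g = 9.80:
5.533 tan²θ − 47.5 tanθ + (49.43) = 0.
tanθ = [47.5 ± √(47.5² − 4 × 5.533 × (49.43))] / (2 × 5.533) = (47.5 ± 34.09) / 11.07, giving tanθ = 1.212 or 7.373.
θ = 50.47° or 82.28°; the larger is 82.28°.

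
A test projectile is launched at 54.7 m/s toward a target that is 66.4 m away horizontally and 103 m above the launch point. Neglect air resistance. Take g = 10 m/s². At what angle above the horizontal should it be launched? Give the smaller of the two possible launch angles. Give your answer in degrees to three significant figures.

Trajectory: y = x tanθ − g x² (1 + tan²θ)/(2v₀²). With x = 66.4, y = 103, v₀ = 54.7, g = 10.0:
7.368 tan²θ − 66.4 tanθ + (110.4) = 0.
tanθ = [66.4 ± √(66.4² − 4 × 7.368 × (110.4))] / (2 × 7.368) = (66.4 ± 34.00) / 14.74, giving tanθ = 2.198 or 6.814.
θ = 65.54° or 81.65°; the smaller is 65.54°.

65.5°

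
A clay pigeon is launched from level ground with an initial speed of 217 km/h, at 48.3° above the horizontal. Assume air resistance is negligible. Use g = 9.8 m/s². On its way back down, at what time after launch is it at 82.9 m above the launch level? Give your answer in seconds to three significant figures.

6.63 s

Convert: 217 km/h = 217/3.6 = 60.28 m/s.
Components: vₓ = 60.28 cos 48.3° = 40.10 m/s, v_y0 = 60.28 sin 48.3° = 45.01 m/s.
Height y(t) = 45.01 t − 4.900 t² = 82.9 gives 4.900 t² − 45.01 t + 82.9 = 0.
Quadratic formula: t = (45.01 ± √400.67) / 9.80 = (45.01 ± 20.02) / 9.80 → t = 2.550 s or 6.635 s.
The descending-branch root is 6.635 s.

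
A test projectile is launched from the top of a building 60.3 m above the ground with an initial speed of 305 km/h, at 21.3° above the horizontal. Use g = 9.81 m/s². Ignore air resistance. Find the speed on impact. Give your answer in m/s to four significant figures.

Convert: 305 km/h = 305/3.6 = 84.72 m/s.
Components: vₓ = 84.72 cos 21.3° = 78.93 m/s, v_y0 = 84.72 sin 21.3° = 30.78 m/s.
Vertical motion (up positive, ground at y = 0): 4.905 t² − (30.78) t − 60.3 = 0, so t = (30.78 + √(30.78² + 2·9.81·60.3)) / 9.81 = (30.78 + 46.15) / 9.81 = 7.842 s.
Vertical velocity at impact: v_y = v_y0 − g t = 30.78 − 9.81 × 7.842 = −46.15 m/s.
Speed: |v| = √(vₓ² + v_y²) = √(78.93² + 46.15²) = 91.44 m/s.

91.44 m/s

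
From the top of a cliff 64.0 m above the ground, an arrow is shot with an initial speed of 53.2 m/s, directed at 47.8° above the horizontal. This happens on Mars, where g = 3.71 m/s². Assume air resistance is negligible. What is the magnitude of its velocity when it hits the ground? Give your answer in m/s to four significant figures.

57.49 m/s

Horizontal component vₓ = 53.20 cos 47.8° = 35.74 m/s; vertical v_y0 = 53.20 sin 47.8° = 39.41 m/s.
The projectile lands when y = 64.0 + (39.41) t − ½·3.71·t² = 0. Positive root: t = (39.41 + √(39.41² + 2·3.71·64.0)) / 3.71 = (39.41 + 45.03) / 3.71 = 22.76 s.
Vertical velocity at impact: v_y = v_y0 − g t = 39.41 − 3.71 × 22.76 = −45.03 m/s.
Speed: |v| = √(vₓ² + v_y²) = √(35.74² + 45.03²) = 57.49 m/s.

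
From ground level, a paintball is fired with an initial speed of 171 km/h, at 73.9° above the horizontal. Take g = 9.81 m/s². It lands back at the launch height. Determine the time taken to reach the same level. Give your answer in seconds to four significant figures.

Convert: 171 km/h = 171/3.6 = 47.50 m/s.
Resolve: vₓ = 47.50 cos 73.9° = 13.17 m/s and v_y0 = 47.50 sin 73.9° = 45.64 m/s.
Time of flight on level ground: T = 2 v_y0 / g = 2 × 45.64 / 9.81 = 9.304 s.

9.304 s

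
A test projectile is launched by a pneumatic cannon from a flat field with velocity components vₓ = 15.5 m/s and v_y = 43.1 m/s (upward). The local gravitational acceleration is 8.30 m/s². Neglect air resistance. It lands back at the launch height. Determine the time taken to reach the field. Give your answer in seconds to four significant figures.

Landing at launch height ⇒ T = 2 v_y0 / g = 2 × 43.10 / 8.30 = 10.39 s.

10.39 s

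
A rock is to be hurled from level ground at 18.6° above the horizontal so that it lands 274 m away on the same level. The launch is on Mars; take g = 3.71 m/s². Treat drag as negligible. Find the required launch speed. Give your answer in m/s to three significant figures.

On level ground R = v₀² sin 2θ / g ⇒ v₀ = √(gR / sin 2θ).
v₀ = √(3.71 × 274 / sin 37.20°) = √(1017 / 0.6046) = √1681.3 = 41.00 m/s.

41.0 m/s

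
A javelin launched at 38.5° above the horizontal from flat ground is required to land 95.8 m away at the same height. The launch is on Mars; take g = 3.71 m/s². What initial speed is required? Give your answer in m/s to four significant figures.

Level-ground range: R = v₀² sin(2θ)/g, so v₀ = √(gR / sin 2θ).
v₀ = √(3.71 × 95.8 / sin 77.00°) = √(355.4 / 0.9744) = √364.77 = 19.10 m/s.

19.10 m/s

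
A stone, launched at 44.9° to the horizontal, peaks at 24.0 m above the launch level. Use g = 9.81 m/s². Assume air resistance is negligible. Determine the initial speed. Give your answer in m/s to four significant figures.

At the peak v_y = 0, so v_y0 = √(2gH) = √(2 × 9.81 × 24.0) = 21.70 m/s.
v_y0 = v₀ sin θ ⇒ v₀ = 21.70 / sin 44.9° = 30.74 m/s.

30.74 m/s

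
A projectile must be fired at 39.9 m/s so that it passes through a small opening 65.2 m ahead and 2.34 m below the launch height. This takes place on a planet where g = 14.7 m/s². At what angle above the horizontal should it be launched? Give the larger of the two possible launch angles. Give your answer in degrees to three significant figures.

Trajectory: y = x tanθ − g x² (1 + tan²θ)/(2v₀²). With x = 65.2, y = −2.34, v₀ = 39.9, g = 14.7:
19.63 tan²θ − 65.2 tanθ + (17.29) = 0.
tanθ = [65.2 ± √(65.2² − 4 × 19.63 × (17.29))] / (2 × 19.63) = (65.2 ± 53.80) / 39.25, giving tanθ = 0.2905 or 3.032.
θ = 16.20° or 71.74°; the larger is 71.74°.

71.7°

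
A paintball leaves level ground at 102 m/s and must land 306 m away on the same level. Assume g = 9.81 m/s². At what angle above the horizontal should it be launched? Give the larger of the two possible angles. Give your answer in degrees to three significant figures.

R = v₀² sin 2θ / g gives sin 2θ = gR/v₀² = 9.81·306/102² = 0.2885.
2θ = 16.77° or 180° − 16.77° = 163.2°, so θ = 8.385° or 81.62°.
The larger angle is 81.62°.

81.6°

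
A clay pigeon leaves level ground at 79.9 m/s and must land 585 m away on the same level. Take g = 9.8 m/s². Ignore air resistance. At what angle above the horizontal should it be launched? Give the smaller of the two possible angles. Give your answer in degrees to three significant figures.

Level-ground range R = v₀² sin(2θ)/g ⇒ sin(2θ) = gR/v₀² = 9.80 × 585 / 79.9² = 0.8980.
2θ = 63.90° or 180° − 63.90° = 116.1°, so θ = 31.95° or 58.05°.
The smaller angle is 31.95°.

31.9°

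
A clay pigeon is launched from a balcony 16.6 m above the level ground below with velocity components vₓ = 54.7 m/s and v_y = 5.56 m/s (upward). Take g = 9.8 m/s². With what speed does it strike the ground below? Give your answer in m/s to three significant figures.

Vertical motion (up positive, ground at y = 0): 4.900 t² − (5.560) t − 16.6 = 0, so t = (5.560 + √(5.560² + 2·9.80·16.6)) / 9.80 = (5.560 + 18.88) / 9.80 = 2.493 s.
Vertical velocity at impact: v_y = v_y0 − g t = 5.560 − 9.80 × 2.493 = −18.88 m/s.
Speed: |v| = √(vₓ² + v_y²) = √(54.70² + 18.88²) = 57.87 m/s.

57.9 m/s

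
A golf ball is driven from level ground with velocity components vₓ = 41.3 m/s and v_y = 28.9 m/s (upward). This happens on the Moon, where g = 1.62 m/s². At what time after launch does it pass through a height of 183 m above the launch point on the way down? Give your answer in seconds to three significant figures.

Set y = v_y0 t − ½ g t² = 183: 0.8100 t² − 28.90 t + 183 = 0.
Quadratic formula: t = (28.90 ± √242.29) / 1.62 = (28.90 ± 15.57) / 1.62 → t = 8.231 s or 27.45 s.
The descending-branch root is 27.45 s.

27.4 s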